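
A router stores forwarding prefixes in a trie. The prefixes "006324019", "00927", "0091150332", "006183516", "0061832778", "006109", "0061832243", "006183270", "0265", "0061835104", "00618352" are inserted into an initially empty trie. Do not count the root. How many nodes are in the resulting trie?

41

Count nodes per top-level branch (shared prefixes stored once):
  '0'-branch (006109, 0061832243, 006183270, 0061832778, 0061835104, 006183516, 00618352, 006324019, 0091150332, 00927, 0265): 41 nodes
Sum: 41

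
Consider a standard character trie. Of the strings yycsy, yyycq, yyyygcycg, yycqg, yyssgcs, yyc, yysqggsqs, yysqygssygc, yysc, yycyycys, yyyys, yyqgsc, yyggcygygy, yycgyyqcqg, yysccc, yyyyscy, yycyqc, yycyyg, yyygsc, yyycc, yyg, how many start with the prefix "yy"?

21

Filter for entries beginning with "yy":
Words under "yy": yyc, yycgyyqcqg, yycqg, yycsy, yycyqc, yycyycys, yycyyg, yyg, yyggcygygy, yyqgsc, yysc, yysccc, yysqggsqs, yysqygssygc, yyssgcs, yyycc, yyycq, yyygsc, yyyygcycg, yyyys, yyyyscy
Count: 21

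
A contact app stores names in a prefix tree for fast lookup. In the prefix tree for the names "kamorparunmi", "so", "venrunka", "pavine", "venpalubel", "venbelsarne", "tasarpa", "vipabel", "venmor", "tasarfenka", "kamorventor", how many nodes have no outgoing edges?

11

Leaves are exactly the stored words that no other stored word extends.
Those words: "kamorparunmi", "kamorventor", "pavine", "so", "tasarfenka", "tasarpa", "venbelsarne", "venmor", "venpalubel", "venrunka", "vipabel"
Leaf count: 11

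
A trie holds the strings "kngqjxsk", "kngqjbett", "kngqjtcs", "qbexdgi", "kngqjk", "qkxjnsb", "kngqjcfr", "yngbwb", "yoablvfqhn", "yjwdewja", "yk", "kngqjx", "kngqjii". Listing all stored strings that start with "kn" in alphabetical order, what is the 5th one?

DFS of the "kn" subtree visits, in order: "kngqjbett", "kngqjcfr", "kngqjii", "kngqjk", "kngqjtcs", "kngqjx", "kngqjxsk"
The 5th is kngqjtcs.

kngqjtcs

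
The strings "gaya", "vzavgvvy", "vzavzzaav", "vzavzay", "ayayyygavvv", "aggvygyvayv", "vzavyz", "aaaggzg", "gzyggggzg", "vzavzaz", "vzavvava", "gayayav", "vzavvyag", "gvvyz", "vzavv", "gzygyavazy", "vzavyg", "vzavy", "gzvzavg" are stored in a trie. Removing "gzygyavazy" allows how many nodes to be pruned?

6

After clearing the end-marker at "gzygyavazy", prune upward until reaching a node still needed by another word.
The suffix "yavazy" (6 nodes) is used only by "gzygyavazy"; the node for "gzyg" still has the child "g", so pruning stops there.
Nodes removed: 6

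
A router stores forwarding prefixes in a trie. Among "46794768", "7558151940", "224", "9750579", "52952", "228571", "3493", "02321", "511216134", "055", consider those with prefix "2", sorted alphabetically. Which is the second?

Words with prefix "2", in lexicographic order: "224", "228571"
Position 2: 228571

228571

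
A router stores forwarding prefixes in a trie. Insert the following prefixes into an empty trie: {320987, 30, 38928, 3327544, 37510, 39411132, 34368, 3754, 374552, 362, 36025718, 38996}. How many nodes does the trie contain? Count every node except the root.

For each word, the new-node count is its length minus the longest prefix already in the trie:
  "320987" → 6 new (3, 2, 0, 9, 8, 7)
  "30" → prefix "3" already present; 1 new (0)
  "38928" → prefix "3" already present; 4 new (8, 9, 2, 8)
  "3327544" → prefix "3" already present; 6 new (3, 2, 7, 5, 4, 4)
  "37510" → prefix "3" already present; 4 new (7, 5, 1, 0)
  "39411132" → prefix "3" already present; 7 new (9, 4, 1, 1, 1, 3, 2)
  "34368" → prefix "3" already present; 4 new (4, 3, 6, 8)
  "3754" → prefix "375" already present; 1 new (4)
  "374552" → prefix "37" already present; 4 new (4, 5, 5, 2)
  "362" → prefix "3" already present; 2 new (6, 2)
  "36025718" → prefix "36" already present; 6 new (0, 2, 5, 7, 1, 8)
  "38996" → prefix "389" already present; 2 new (9, 6)
Total nodes = 6 + 1 + 4 + 6 + 4 + 7 + 4 + 1 + 4 + 2 + 6 + 2 = 47

47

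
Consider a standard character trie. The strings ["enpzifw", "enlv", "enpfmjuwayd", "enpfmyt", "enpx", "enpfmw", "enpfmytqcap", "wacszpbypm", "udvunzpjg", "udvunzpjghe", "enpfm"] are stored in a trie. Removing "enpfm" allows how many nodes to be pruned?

0

Walk "enpfm" from the leaf back toward the root, removing each node that no remaining word uses.
Every node on "enpfm" is still needed (e.g. by "enpfmjuwayd"), so nothing is freed.
Nodes removed: 0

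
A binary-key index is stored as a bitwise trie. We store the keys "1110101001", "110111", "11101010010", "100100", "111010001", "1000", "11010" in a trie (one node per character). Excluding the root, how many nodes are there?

Insert word by word; a character creates a node only if that edge doesn't already exist:
  "1110101001" → 10 new (1, 1, 1, 0, 1, 0, 1, 0, 0, 1)
  "110111" → prefix "11" already present; 4 new (0, 1, 1, 1)
  "11101010010" → prefix "1110101001" already present; 1 new (0)
  "100100" → prefix "1" already present; 5 new (0, 0, 1, 0, 0)
  "111010001" → prefix "111010" already present; 3 new (0, 0, 1)
  "1000" → prefix "100" already present; 1 new (0)
  "11010" → prefix "1101" already present; 1 new (0)
Total nodes = 10 + 4 + 1 + 5 + 3 + 1 + 1 = 25

25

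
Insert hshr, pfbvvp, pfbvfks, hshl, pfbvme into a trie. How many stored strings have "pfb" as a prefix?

3

Filter for entries beginning with "pfb":
Matches: "pfbvfks", "pfbvme", "pfbvvp"
Count: 3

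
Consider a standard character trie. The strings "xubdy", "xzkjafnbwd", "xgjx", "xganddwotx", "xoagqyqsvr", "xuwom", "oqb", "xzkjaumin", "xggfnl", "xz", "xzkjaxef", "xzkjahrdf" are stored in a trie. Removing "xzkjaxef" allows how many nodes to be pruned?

3

After clearing the end-marker at "xzkjaxef", prune upward until reaching a node still needed by another word.
The suffix "xef" (3 nodes) is used only by "xzkjaxef"; the node for "xzkja" still has the child "f", so pruning stops there.
Nodes removed: 3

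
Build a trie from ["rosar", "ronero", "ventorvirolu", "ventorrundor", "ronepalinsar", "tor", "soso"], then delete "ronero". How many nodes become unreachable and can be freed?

2

A node on "ronero"'s path can go only if nothing else ends at it or branches off below it.
The suffix "ro" (2 nodes) is used only by "ronero"; the node for "rone" still has the child "p", so pruning stops there.
Nodes removed: 2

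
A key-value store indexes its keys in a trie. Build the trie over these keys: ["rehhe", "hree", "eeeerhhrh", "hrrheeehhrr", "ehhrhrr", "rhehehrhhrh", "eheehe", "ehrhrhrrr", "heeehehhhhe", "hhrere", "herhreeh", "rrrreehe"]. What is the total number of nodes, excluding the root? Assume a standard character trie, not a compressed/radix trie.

Insert word by word; a character creates a node only if that edge doesn't already exist:
  "rehhe" → 5 new (r, e, h, h, e)
  "hree" → 4 new (h, r, e, e)
  "eeeerhhrh" → 9 new (e, e, e, e, r, h, h, r, h)
  "hrrheeehhrr" → prefix "hr" already present; 9 new (r, h, e, e, e, h, h, r, r)
  "ehhrhrr" → prefix "e" already present; 6 new (h, h, r, h, r, r)
  "rhehehrhhrh" → prefix "r" already present; 10 new (h, e, h, e, h, r, h, h, r, h)
  "eheehe" → prefix "eh" already present; 4 new (e, e, h, e)
  "ehrhrhrrr" → prefix "eh" already present; 7 new (r, h, r, h, r, r, r)
  "heeehehhhhe" → prefix "h" already present; 10 new (e, e, e, h, e, h, h, h, h, e)
  "hhrere" → prefix "h" already present; 5 new (h, r, e, r, e)
  "herhreeh" → prefix "he" already present; 6 new (r, h, r, e, e, h)
  "rrrreehe" → prefix "r" already present; 7 new (r, r, r, e, e, h, e)
Total nodes = 5 + 4 + 9 + 9 + 6 + 10 + 4 + 7 + 10 + 5 + 6 + 7 = 82

82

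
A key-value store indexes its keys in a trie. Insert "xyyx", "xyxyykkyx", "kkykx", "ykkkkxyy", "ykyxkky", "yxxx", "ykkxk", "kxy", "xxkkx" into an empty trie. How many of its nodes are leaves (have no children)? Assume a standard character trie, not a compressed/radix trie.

9

A leaf is a node with no children — equivalently, the end of a word that is not a proper prefix of any other stored word.
Those words: "kkykx", "kxy", "xxkkx", "xyxyykkyx", "xyyx", "ykkkkxyy", "ykkxk", "ykyxkky", "yxxx"
Leaf count: 9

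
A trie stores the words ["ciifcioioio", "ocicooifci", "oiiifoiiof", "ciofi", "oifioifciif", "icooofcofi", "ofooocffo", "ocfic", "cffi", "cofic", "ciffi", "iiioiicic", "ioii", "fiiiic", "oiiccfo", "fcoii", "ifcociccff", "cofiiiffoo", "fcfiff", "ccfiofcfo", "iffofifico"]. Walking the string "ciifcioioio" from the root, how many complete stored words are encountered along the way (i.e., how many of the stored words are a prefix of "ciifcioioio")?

1

Traverse "ciifcioioio" character by character; count nodes along the way that are marked as word ends.
Prefixes of the query that are stored words: "ciifcioioio"
Count: 1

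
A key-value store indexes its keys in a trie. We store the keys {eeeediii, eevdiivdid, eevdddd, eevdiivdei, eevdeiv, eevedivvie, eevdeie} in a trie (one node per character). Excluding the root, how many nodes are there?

32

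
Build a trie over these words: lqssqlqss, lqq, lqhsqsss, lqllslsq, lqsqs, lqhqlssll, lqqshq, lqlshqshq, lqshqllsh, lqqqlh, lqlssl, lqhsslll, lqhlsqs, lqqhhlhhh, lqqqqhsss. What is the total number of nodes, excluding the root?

69

Trace insertions, counting only characters that open a new branch:
  "lqssqlqss" → 9 new (l, q, s, s, q, l, q, s, s)
  "lqq" → prefix "lq" already present; 1 new (q)
  "lqhsqsss" → prefix "lq" already present; 6 new (h, s, q, s, s, s)
  "lqllslsq" → prefix "lq" already present; 6 new (l, l, s, l, s, q)
  "lqsqs" → prefix "lqs" already present; 2 new (q, s)
  "lqhqlssll" → prefix "lqh" already present; 6 new (q, l, s, s, l, l)
  "lqqshq" → prefix "lqq" already present; 3 new (s, h, q)
  "lqlshqshq" → prefix "lql" already present; 6 new (s, h, q, s, h, q)
  "lqshqllsh" → prefix "lqs" already present; 6 new (h, q, l, l, s, h)
  "lqqqlh" → prefix "lqq" already present; 3 new (q, l, h)
  "lqlssl" → prefix "lqls" already present; 2 new (s, l)
  "lqhsslll" → prefix "lqhs" already present; 4 new (s, l, l, l)
  "lqhlsqs" → prefix "lqh" already present; 4 new (l, s, q, s)
  "lqqhhlhhh" → prefix "lqq" already present; 6 new (h, h, l, h, h, h)
  "lqqqqhsss" → prefix "lqqq" already present; 5 new (q, h, s, s, s)
Total nodes = 9 + 1 + 6 + 6 + 2 + 6 + 3 + 6 + 6 + 3 + 2 + 4 + 4 + 6 + 5 = 69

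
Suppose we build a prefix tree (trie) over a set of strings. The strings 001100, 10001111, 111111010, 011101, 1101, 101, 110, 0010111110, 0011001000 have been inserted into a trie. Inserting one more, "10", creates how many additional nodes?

0

"10" is already a full path in the trie; only an end-marker is added.
No new nodes are needed: 0.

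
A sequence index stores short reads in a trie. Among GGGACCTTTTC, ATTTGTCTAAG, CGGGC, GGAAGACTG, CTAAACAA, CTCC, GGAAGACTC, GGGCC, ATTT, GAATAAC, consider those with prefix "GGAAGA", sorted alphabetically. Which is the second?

GGAAGACTG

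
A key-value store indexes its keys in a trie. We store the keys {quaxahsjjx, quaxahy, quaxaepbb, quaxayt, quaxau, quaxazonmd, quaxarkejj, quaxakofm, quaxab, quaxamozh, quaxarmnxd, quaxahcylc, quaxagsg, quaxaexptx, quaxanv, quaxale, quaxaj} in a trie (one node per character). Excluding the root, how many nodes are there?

Count nodes per top-level branch (shared prefixes stored once):
  'q'-branch (quaxab, quaxaepbb, quaxaexptx, quaxagsg, quaxahcylc, quaxahsjjx, quaxahy, quaxaj, quaxakofm, quaxale, quaxamozh, quaxanv, quaxarkejj, quaxarmnxd, quaxau, quaxayt, quaxazonmd): 57 nodes
Sum: 57

57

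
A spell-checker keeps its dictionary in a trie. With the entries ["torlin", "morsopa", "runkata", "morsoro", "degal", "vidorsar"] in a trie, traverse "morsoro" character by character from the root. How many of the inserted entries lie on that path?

1

Traverse "morsoro" character by character; count nodes along the way that are marked as word ends.
Prefixes of the query that are stored words: "morsoro"
Count: 1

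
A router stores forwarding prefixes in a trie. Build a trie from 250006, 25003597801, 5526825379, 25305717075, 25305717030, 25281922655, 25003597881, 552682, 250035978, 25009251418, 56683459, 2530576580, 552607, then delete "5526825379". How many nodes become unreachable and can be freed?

4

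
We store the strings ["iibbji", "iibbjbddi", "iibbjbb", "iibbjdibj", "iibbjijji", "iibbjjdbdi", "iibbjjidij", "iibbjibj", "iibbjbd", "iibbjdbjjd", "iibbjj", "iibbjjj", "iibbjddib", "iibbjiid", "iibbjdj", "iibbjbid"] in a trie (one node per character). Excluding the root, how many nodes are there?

42

For each word, the new-node count is its length minus the longest prefix already in the trie:
  "iibbji" → 6 new (i, i, b, b, j, i)
  "iibbjbddi" → prefix "iibbj" already present; 4 new (b, d, d, i)
  "iibbjbb" → prefix "iibbjb" already present; 1 new (b)
  "iibbjdibj" → prefix "iibbj" already present; 4 new (d, i, b, j)
  "iibbjijji" → prefix "iibbji" already present; 3 new (j, j, i)
  "iibbjjdbdi" → prefix "iibbj" already present; 5 new (j, d, b, d, i)
  "iibbjjidij" → prefix "iibbjj" already present; 4 new (i, d, i, j)
  "iibbjibj" → prefix "iibbji" already present; 2 new (b, j)
  "iibbjbd" → prefix "iibbjbd" already present; 0 new (none)
  "iibbjdbjjd" → prefix "iibbjd" already present; 4 new (b, j, j, d)
  "iibbjj" → prefix "iibbjj" already present; 0 new (none)
  "iibbjjj" → prefix "iibbjj" already present; 1 new (j)
  "iibbjddib" → prefix "iibbjd" already present; 3 new (d, i, b)
  "iibbjiid" → prefix "iibbji" already present; 2 new (i, d)
  "iibbjdj" → prefix "iibbjd" already present; 1 new (j)
  "iibbjbid" → prefix "iibbjb" already present; 2 new (i, d)
Total nodes = 6 + 4 + 1 + 4 + 3 + 5 + 4 + 2 + 0 + 4 + 0 + 1 + 3 + 2 + 1 + 2 = 42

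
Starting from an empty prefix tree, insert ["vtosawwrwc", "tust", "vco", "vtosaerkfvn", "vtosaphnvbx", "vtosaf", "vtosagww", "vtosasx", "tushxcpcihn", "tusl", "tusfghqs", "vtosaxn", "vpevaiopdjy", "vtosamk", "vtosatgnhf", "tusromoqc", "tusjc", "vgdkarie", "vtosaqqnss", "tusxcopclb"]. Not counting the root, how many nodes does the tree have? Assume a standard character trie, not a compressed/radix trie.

Trace insertions, counting only characters that open a new branch:
  "vtosawwrwc" → 10 new (v, t, o, s, a, w, w, r, w, c)
  "tust" → 4 new (t, u, s, t)
  "vco" → prefix "v" already present; 2 new (c, o)
  "vtosaerkfvn" → prefix "vtosa" already present; 6 new (e, r, k, f, v, n)
  "vtosaphnvbx" → prefix "vtosa" already present; 6 new (p, h, n, v, b, x)
  "vtosaf" → prefix "vtosa" already present; 1 new (f)
  "vtosagww" → prefix "vtosa" already present; 3 new (g, w, w)
  "vtosasx" → prefix "vtosa" already present; 2 new (s, x)
  "tushxcpcihn" → prefix "tus" already present; 8 new (h, x, c, p, c, i, h, n)
  "tusl" → prefix "tus" already present; 1 new (l)
  "tusfghqs" → prefix "tus" already present; 5 new (f, g, h, q, s)
  "vtosaxn" → prefix "vtosa" already present; 2 new (x, n)
  "vpevaiopdjy" → prefix "v" already present; 10 new (p, e, v, a, i, o, p, d, j, y)
  "vtosamk" → prefix "vtosa" already present; 2 new (m, k)
  "vtosatgnhf" → prefix "vtosa" already present; 5 new (t, g, n, h, f)
  "tusromoqc" → prefix "tus" already present; 6 new (r, o, m, o, q, c)
  "tusjc" → prefix "tus" already present; 2 new (j, c)
  "vgdkarie" → prefix "v" already present; 7 new (g, d, k, a, r, i, e)
  "vtosaqqnss" → prefix "vtosa" already present; 5 new (q, q, n, s, s)
  "tusxcopclb" → prefix "tus" already present; 7 new (x, c, o, p, c, l, b)
Total nodes = 10 + 4 + 2 + 6 + 6 + 1 + 3 + 2 + 8 + 1 + 5 + 2 + 10 + 2 + 5 + 6 + 2 + 7 + 5 + 7 = 94

94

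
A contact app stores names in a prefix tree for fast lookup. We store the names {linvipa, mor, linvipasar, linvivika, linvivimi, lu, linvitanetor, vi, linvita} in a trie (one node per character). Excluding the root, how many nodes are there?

29

Count nodes per top-level branch (shared prefixes stored once):
  'l'-branch (linvipa, linvipasar, linvita, linvitanetor, linvivika, linvivimi, lu): 24 nodes
  'm'-branch (mor): 3 nodes
  'v'-branch (vi): 2 nodes
Sum: 29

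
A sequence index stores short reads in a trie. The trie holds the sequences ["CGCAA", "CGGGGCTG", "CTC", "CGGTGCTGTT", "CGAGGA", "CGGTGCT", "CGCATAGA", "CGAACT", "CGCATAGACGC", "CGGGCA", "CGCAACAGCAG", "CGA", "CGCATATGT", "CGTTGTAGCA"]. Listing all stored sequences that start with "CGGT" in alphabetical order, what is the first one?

CGGTGCT

DFS of the "CGGT" subtree visits, in order: "CGGTGCT", "CGGTGCTGTT"
Position 1: CGGTGCT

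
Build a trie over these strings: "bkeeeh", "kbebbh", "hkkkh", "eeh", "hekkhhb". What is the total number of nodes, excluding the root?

Insert word by word; a character creates a node only if that edge doesn't already exist:
  "bkeeeh" → 6 new (b, k, e, e, e, h)
  "kbebbh" → 6 new (k, b, e, b, b, h)
  "hkkkh" → 5 new (h, k, k, k, h)
  "eeh" → 3 new (e, e, h)
  "hekkhhb" → prefix "h" already present; 6 new (e, k, k, h, h, b)
Total nodes = 6 + 6 + 5 + 3 + 6 = 26

26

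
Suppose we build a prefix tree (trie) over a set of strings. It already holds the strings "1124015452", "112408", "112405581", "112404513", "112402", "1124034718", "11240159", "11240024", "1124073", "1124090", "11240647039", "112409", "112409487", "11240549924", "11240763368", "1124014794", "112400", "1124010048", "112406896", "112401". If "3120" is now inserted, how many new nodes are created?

No existing word starts with "3", so every character of "3120" needs a new node.
4 − 0 = 4 new nodes.

4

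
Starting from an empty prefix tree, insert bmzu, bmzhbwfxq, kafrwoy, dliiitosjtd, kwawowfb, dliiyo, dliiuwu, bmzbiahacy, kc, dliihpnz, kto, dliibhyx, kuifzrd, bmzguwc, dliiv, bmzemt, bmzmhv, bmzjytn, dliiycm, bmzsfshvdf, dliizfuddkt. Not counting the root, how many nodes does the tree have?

95

Trace insertions, counting only characters that open a new branch:
  "bmzu" → 4 new (b, m, z, u)
  "bmzhbwfxq" → prefix "bmz" already present; 6 new (h, b, w, f, x, q)
  "kafrwoy" → 7 new (k, a, f, r, w, o, y)
  "dliiitosjtd" → 11 new (d, l, i, i, i, t, o, s, j, t, d)
  "kwawowfb" → prefix "k" already present; 7 new (w, a, w, o, w, f, b)
  "dliiyo" → prefix "dlii" already present; 2 new (y, o)
  "dliiuwu" → prefix "dlii" already present; 3 new (u, w, u)
  "bmzbiahacy" → prefix "bmz" already present; 7 new (b, i, a, h, a, c, y)
  "kc" → prefix "k" already present; 1 new (c)
  "dliihpnz" → prefix "dlii" already present; 4 new (h, p, n, z)
  "kto" → prefix "k" already present; 2 new (t, o)
  "dliibhyx" → prefix "dlii" already present; 4 new (b, h, y, x)
  "kuifzrd" → prefix "k" already present; 6 new (u, i, f, z, r, d)
  "bmzguwc" → prefix "bmz" already present; 4 new (g, u, w, c)
  "dliiv" → prefix "dlii" already present; 1 new (v)
  "bmzemt" → prefix "bmz" already present; 3 new (e, m, t)
  "bmzmhv" → prefix "bmz" already present; 3 new (m, h, v)
  "bmzjytn" → prefix "bmz" already present; 4 new (j, y, t, n)
  "dliiycm" → prefix "dliiy" already present; 2 new (c, m)
  "bmzsfshvdf" → prefix "bmz" already present; 7 new (s, f, s, h, v, d, f)
  "dliizfuddkt" → prefix "dlii" already present; 7 new (z, f, u, d, d, k, t)
Total nodes = 4 + 6 + 7 + 11 + 7 + 2 + 3 + 7 + 1 + 4 + 2 + 4 + 6 + 4 + 1 + 3 + 3 + 4 + 2 + 7 + 7 = 95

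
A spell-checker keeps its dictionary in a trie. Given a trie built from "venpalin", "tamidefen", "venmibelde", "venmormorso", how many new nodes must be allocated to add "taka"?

"ta" is already a path in the trie; the remaining "ka" must be added.
Each of the 2 remaining characters creates one node.

2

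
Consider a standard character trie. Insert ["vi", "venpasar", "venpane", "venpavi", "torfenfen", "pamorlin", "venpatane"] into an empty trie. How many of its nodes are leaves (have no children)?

7

A leaf is a node with no children — equivalently, the end of a word that is not a proper prefix of any other stored word.
Those words: "pamorlin", "torfenfen", "venpane", "venpasar", "venpatane", "venpavi", "vi"
Leaf count: 7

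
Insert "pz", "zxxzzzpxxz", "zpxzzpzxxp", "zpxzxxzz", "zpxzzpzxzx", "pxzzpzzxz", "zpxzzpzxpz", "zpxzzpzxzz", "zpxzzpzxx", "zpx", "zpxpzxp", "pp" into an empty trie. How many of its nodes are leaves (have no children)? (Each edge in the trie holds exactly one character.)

10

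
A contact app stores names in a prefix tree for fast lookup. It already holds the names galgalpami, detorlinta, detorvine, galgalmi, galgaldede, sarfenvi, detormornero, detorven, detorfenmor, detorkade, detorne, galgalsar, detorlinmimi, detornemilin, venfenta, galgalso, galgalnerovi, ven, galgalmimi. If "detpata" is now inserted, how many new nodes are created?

4

"det" is already a path in the trie; the remaining "pata" must be added.
New nodes needed: |"detpata"| − 3 = 7 − 3 = 4.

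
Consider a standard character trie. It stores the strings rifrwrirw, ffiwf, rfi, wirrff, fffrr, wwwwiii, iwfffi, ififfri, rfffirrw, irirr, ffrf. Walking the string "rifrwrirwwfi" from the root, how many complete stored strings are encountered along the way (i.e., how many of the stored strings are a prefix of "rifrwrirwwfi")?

1

Check each prefix of "rifrwrirwwfi" against the stored set — each match is an end-marker on the path.
Prefixes of the query that are stored words: "rifrwrirw"
Count: 1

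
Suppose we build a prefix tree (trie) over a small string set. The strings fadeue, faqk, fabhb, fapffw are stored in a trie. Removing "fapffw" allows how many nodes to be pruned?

4

Walk "fapffw" from the leaf back toward the root, removing each node that no remaining word uses.
The suffix "pffw" (4 nodes) is used only by "fapffw"; the node for "fa" still has the child "d", so pruning stops there.
Nodes removed: 4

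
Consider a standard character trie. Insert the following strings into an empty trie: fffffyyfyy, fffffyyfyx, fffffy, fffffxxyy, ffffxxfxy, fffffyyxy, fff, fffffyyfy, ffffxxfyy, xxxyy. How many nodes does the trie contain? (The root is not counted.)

29

Trace insertions, counting only characters that open a new branch:
  "fffffyyfyy" → 10 new (f, f, f, f, f, y, y, f, y, y)
  "fffffyyfyx" → prefix "fffffyyfy" already present; 1 new (x)
  "fffffy" → prefix "fffffy" already present; 0 new (none)
  "fffffxxyy" → prefix "fffff" already present; 4 new (x, x, y, y)
  "ffffxxfxy" → prefix "ffff" already present; 5 new (x, x, f, x, y)
  "fffffyyxy" → prefix "fffffyy" already present; 2 new (x, y)
  "fff" → prefix "fff" already present; 0 new (none)
  "fffffyyfy" → prefix "fffffyyfy" already present; 0 new (none)
  "ffffxxfyy" → prefix "ffffxxf" already present; 2 new (y, y)
  "xxxyy" → 5 new (x, x, x, y, y)
Total nodes = 10 + 1 + 0 + 4 + 5 + 2 + 0 + 0 + 2 + 5 = 29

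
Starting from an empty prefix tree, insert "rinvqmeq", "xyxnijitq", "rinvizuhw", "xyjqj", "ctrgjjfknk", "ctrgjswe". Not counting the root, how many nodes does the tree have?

38

Insert word by word; a character creates a node only if that edge doesn't already exist:
  "rinvqmeq" → 8 new (r, i, n, v, q, m, e, q)
  "xyxnijitq" → 9 new (x, y, x, n, i, j, i, t, q)
  "rinvizuhw" → prefix "rinv" already present; 5 new (i, z, u, h, w)
  "xyjqj" → prefix "xy" already present; 3 new (j, q, j)
  "ctrgjjfknk" → 10 new (c, t, r, g, j, j, f, k, n, k)
  "ctrgjswe" → prefix "ctrgj" already present; 3 new (s, w, e)
Total nodes = 8 + 9 + 5 + 3 + 10 + 3 = 38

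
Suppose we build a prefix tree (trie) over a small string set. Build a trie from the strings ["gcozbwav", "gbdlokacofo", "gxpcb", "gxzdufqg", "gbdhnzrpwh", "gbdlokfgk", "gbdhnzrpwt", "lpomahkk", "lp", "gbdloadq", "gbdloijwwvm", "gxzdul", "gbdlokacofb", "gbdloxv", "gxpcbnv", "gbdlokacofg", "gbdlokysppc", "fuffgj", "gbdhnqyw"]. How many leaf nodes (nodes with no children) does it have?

17

Leaves are exactly the stored words that no other stored word extends.
Those words: "fuffgj", "gbdhnqyw", "gbdhnzrpwh", "gbdhnzrpwt", "gbdloadq", "gbdloijwwvm", "gbdlokacofb", "gbdlokacofg", "gbdlokacofo", "gbdlokfgk", "gbdlokysppc", "gbdloxv", "gcozbwav", "gxpcbnv", "gxzdufqg", "gxzdul", "lpomahkk"
Leaf count: 17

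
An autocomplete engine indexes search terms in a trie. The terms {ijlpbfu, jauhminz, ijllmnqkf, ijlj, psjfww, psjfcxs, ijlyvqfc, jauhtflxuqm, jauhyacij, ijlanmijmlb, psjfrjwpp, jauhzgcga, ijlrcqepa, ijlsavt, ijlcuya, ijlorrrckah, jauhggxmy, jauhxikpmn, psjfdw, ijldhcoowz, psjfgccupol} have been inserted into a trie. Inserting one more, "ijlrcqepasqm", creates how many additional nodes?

3

The longest prefix of "ijlrcqepasqm" already in the trie is "ijlrcqepa" (length 9).
Each of the 3 remaining characters creates one node.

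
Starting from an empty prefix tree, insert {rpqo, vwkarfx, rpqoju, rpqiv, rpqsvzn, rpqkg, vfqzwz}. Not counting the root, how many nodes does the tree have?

26

Insert word by word; a character creates a node only if that edge doesn't already exist:
  "rpqo" → 4 new (r, p, q, o)
  "vwkarfx" → 7 new (v, w, k, a, r, f, x)
  "rpqoju" → prefix "rpqo" already present; 2 new (j, u)
  "rpqiv" → prefix "rpq" already present; 2 new (i, v)
  "rpqsvzn" → prefix "rpq" already present; 4 new (s, v, z, n)
  "rpqkg" → prefix "rpq" already present; 2 new (k, g)
  "vfqzwz" → prefix "v" already present; 5 new (f, q, z, w, z)
Total nodes = 4 + 7 + 2 + 2 + 4 + 2 + 5 = 26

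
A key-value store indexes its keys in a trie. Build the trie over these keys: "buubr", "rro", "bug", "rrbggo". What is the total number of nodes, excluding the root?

13

Trie structure (* marks end of a word):
(root)
├─ b
│  └─ u
│     ├─ g *
│     └─ u
│        └─ b
│           └─ r *
└─ r
   └─ r
      ├─ b
      │  └─ g
      │     └─ g
      │        └─ o *
      └─ o *
Counting every labelled node above: 13.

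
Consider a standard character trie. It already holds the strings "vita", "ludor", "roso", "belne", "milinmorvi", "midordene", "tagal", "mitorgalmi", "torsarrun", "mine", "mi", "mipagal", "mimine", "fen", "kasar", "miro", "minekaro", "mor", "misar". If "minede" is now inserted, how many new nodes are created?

"mine" is already a path in the trie; the remaining "de" must be added.
New nodes needed: |"minede"| − 4 = 6 − 4 = 2.

2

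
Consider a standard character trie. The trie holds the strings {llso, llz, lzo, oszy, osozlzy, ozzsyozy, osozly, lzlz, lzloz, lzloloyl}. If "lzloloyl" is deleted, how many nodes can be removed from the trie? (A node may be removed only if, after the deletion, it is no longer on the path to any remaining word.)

After clearing the end-marker at "lzloloyl", prune upward until reaching a node still needed by another word.
The suffix "loyl" (4 nodes) is used only by "lzloloyl"; the node for "lzlo" still has the child "z", so pruning stops there.
Nodes removed: 4

4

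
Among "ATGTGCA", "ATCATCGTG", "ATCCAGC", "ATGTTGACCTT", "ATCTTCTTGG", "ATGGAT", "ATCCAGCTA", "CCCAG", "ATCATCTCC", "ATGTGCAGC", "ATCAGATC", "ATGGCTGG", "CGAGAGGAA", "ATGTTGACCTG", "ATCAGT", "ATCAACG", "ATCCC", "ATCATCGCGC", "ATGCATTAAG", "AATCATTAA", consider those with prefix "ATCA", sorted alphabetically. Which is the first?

ATCAACG

Filter for "ATCA…" and sort: "ATCAACG", "ATCAGATC", "ATCAGT", "ATCATCGCGC", "ATCATCGTG", "ATCATCTCC"
The 1st is ATCAACG.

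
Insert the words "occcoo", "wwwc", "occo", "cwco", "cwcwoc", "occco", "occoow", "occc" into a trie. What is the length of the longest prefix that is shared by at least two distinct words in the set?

Equivalently: take the maximum, over all pairs, of their longest common prefix length.
"occco" and "occcoo" agree on "occco" (5 characters) before diverging; nothing deeper is shared.
Longest shared-prefix length: 5

5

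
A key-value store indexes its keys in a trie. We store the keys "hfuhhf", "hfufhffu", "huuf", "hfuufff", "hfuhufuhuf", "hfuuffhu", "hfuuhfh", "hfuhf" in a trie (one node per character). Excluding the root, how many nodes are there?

30

Trace insertions, counting only characters that open a new branch:
  "hfuhhf" → 6 new (h, f, u, h, h, f)
  "hfufhffu" → prefix "hfu" already present; 5 new (f, h, f, f, u)
  "huuf" → prefix "h" already present; 3 new (u, u, f)
  "hfuufff" → prefix "hfu" already present; 4 new (u, f, f, f)
  "hfuhufuhuf" → prefix "hfuh" already present; 6 new (u, f, u, h, u, f)
  "hfuuffhu" → prefix "hfuuff" already present; 2 new (h, u)
  "hfuuhfh" → prefix "hfuu" already present; 3 new (h, f, h)
  "hfuhf" → prefix "hfuh" already present; 1 new (f)
Total nodes = 6 + 5 + 3 + 4 + 6 + 2 + 3 + 1 = 30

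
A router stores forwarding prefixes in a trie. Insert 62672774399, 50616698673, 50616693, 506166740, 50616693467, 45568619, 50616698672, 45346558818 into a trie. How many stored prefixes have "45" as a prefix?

2

Walk to "45"; the words in its subtree are exactly those with that prefix.
Words under "45": 45346558818, 45568619
Count: 2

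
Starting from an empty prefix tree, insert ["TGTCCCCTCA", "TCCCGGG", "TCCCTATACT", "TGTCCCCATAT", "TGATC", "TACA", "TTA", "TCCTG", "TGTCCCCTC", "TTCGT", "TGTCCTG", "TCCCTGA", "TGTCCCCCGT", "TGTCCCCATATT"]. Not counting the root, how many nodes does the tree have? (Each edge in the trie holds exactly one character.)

Trace insertions, counting only characters that open a new branch:
  "TGTCCCCTCA" → 10 new (T, G, T, C, C, C, C, T, C, A)
  "TCCCGGG" → prefix "T" already present; 6 new (C, C, C, G, G, G)
  "TCCCTATACT" → prefix "TCCC" already present; 6 new (T, A, T, A, C, T)
  "TGTCCCCATAT" → prefix "TGTCCCC" already present; 4 new (A, T, A, T)
  "TGATC" → prefix "TG" already present; 3 new (A, T, C)
  "TACA" → prefix "T" already present; 3 new (A, C, A)
  "TTA" → prefix "T" already present; 2 new (T, A)
  "TCCTG" → prefix "TCC" already present; 2 new (T, G)
  "TGTCCCCTC" → prefix "TGTCCCCTC" already present; 0 new (none)
  "TTCGT" → prefix "TT" already present; 3 new (C, G, T)
  "TGTCCTG" → prefix "TGTCC" already present; 2 new (T, G)
  "TCCCTGA" → prefix "TCCCT" already present; 2 new (G, A)
  "TGTCCCCCGT" → prefix "TGTCCCC" already present; 3 new (C, G, T)
  "TGTCCCCATATT" → prefix "TGTCCCCATAT" already present; 1 new (T)
Total nodes = 10 + 6 + 6 + 4 + 3 + 3 + 2 + 2 + 0 + 3 + 2 + 2 + 3 + 1 = 47

47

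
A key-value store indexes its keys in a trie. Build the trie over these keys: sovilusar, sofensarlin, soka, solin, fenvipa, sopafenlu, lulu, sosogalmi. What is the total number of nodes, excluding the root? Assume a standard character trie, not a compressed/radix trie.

For each word, the new-node count is its length minus the longest prefix already in the trie:
  "sovilusar" → 9 new (s, o, v, i, l, u, s, a, r)
  "sofensarlin" → prefix "so" already present; 9 new (f, e, n, s, a, r, l, i, n)
  "soka" → prefix "so" already present; 2 new (k, a)
  "solin" → prefix "so" already present; 3 new (l, i, n)
  "fenvipa" → 7 new (f, e, n, v, i, p, a)
  "sopafenlu" → prefix "so" already present; 7 new (p, a, f, e, n, l, u)
  "lulu" → 4 new (l, u, l, u)
  "sosogalmi" → prefix "so" already present; 7 new (s, o, g, a, l, m, i)
Total nodes = 9 + 9 + 2 + 3 + 7 + 7 + 4 + 7 = 48

48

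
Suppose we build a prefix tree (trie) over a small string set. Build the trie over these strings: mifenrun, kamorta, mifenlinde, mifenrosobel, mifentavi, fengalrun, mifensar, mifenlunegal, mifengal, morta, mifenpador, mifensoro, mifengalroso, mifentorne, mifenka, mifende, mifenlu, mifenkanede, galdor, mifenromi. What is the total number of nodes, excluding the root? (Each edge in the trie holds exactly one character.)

For each word, the new-node count is its length minus the longest prefix already in the trie:
  "mifenrun" → 8 new (m, i, f, e, n, r, u, n)
  "kamorta" → 7 new (k, a, m, o, r, t, a)
  "mifenlinde" → prefix "mifen" already present; 5 new (l, i, n, d, e)
  "mifenrosobel" → prefix "mifenr" already present; 6 new (o, s, o, b, e, l)
  "mifentavi" → prefix "mifen" already present; 4 new (t, a, v, i)
  "fengalrun" → 9 new (f, e, n, g, a, l, r, u, n)
  "mifensar" → prefix "mifen" already present; 3 new (s, a, r)
  "mifenlunegal" → prefix "mifenl" already present; 6 new (u, n, e, g, a, l)
  "mifengal" → prefix "mifen" already present; 3 new (g, a, l)
  "morta" → prefix "m" already present; 4 new (o, r, t, a)
  "mifenpador" → prefix "mifen" already present; 5 new (p, a, d, o, r)
  "mifensoro" → prefix "mifens" already present; 3 new (o, r, o)
  "mifengalroso" → prefix "mifengal" already present; 4 new (r, o, s, o)
  "mifentorne" → prefix "mifent" already present; 4 new (o, r, n, e)
  "mifenka" → prefix "mifen" already present; 2 new (k, a)
  "mifende" → prefix "mifen" already present; 2 new (d, e)
  "mifenlu" → prefix "mifenlu" already present; 0 new (none)
  "mifenkanede" → prefix "mifenka" already present; 4 new (n, e, d, e)
  "galdor" → 6 new (g, a, l, d, o, r)
  "mifenromi" → prefix "mifenro" already present; 2 new (m, i)
Total nodes = 8 + 7 + 5 + 6 + 4 + 9 + 3 + 6 + 3 + 4 + 5 + 3 + 4 + 4 + 2 + 2 + 0 + 4 + 6 + 2 = 87

87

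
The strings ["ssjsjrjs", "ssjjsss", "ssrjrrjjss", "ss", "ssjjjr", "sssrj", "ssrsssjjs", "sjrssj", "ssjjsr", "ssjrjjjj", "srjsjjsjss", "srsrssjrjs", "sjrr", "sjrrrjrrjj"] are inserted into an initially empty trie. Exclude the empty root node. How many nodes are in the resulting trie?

66

Trace insertions, counting only characters that open a new branch:
  "ssjsjrjs" → 8 new (s, s, j, s, j, r, j, s)
  "ssjjsss" → prefix "ssj" already present; 4 new (j, s, s, s)
  "ssrjrrjjss" → prefix "ss" already present; 8 new (r, j, r, r, j, j, s, s)
  "ss" → prefix "ss" already present; 0 new (none)
  "ssjjjr" → prefix "ssjj" already present; 2 new (j, r)
  "sssrj" → prefix "ss" already present; 3 new (s, r, j)
  "ssrsssjjs" → prefix "ssr" already present; 6 new (s, s, s, j, j, s)
  "sjrssj" → prefix "s" already present; 5 new (j, r, s, s, j)
  "ssjjsr" → prefix "ssjjs" already present; 1 new (r)
  "ssjrjjjj" → prefix "ssj" already present; 5 new (r, j, j, j, j)
  "srjsjjsjss" → prefix "s" already present; 9 new (r, j, s, j, j, s, j, s, s)
  "srsrssjrjs" → prefix "sr" already present; 8 new (s, r, s, s, j, r, j, s)
  "sjrr" → prefix "sjr" already present; 1 new (r)
  "sjrrrjrrjj" → prefix "sjrr" already present; 6 new (r, j, r, r, j, j)
Total nodes = 8 + 4 + 8 + 0 + 2 + 3 + 6 + 5 + 1 + 5 + 9 + 8 + 1 + 6 = 66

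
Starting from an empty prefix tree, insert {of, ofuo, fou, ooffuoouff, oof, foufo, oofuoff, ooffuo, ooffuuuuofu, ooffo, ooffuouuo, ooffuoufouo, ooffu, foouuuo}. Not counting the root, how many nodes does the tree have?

41

Insert word by word; a character creates a node only if that edge doesn't already exist:
  "of" → 2 new (o, f)
  "ofuo" → prefix "of" already present; 2 new (u, o)
  "fou" → 3 new (f, o, u)
  "ooffuoouff" → prefix "o" already present; 9 new (o, f, f, u, o, o, u, f, f)
  "oof" → prefix "oof" already present; 0 new (none)
  "foufo" → prefix "fou" already present; 2 new (f, o)
  "oofuoff" → prefix "oof" already present; 4 new (u, o, f, f)
  "ooffuo" → prefix "ooffuo" already present; 0 new (none)
  "ooffuuuuofu" → prefix "ooffu" already present; 6 new (u, u, u, o, f, u)
  "ooffo" → prefix "ooff" already present; 1 new (o)
  "ooffuouuo" → prefix "ooffuo" already present; 3 new (u, u, o)
  "ooffuoufouo" → prefix "ooffuou" already present; 4 new (f, o, u, o)
  "ooffu" → prefix "ooffu" already present; 0 new (none)
  "foouuuo" → prefix "fo" already present; 5 new (o, u, u, u, o)
Total nodes = 2 + 2 + 3 + 9 + 0 + 2 + 4 + 0 + 6 + 1 + 3 + 4 + 0 + 5 = 41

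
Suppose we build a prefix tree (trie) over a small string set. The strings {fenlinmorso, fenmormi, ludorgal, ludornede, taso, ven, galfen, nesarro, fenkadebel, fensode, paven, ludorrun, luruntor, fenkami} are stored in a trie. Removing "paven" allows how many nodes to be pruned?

After clearing the end-marker at "paven", prune upward until reaching a node still needed by another word.
No other word shares any prefix with "paven", so all 5 of its nodes go.
Nodes removed: 5

5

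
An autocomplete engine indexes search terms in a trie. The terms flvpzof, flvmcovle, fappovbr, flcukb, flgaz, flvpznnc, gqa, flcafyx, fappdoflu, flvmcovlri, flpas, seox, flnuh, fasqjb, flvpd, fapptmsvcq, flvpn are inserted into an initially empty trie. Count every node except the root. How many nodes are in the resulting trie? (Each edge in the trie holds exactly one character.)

Trace insertions, counting only characters that open a new branch:
  "flvpzof" → 7 new (f, l, v, p, z, o, f)
  "flvmcovle" → prefix "flv" already present; 6 new (m, c, o, v, l, e)
  "fappovbr" → prefix "f" already present; 7 new (a, p, p, o, v, b, r)
  "flcukb" → prefix "fl" already present; 4 new (c, u, k, b)
  "flgaz" → prefix "fl" already present; 3 new (g, a, z)
  "flvpznnc" → prefix "flvpz" already present; 3 new (n, n, c)
  "gqa" → 3 new (g, q, a)
  "flcafyx" → prefix "flc" already present; 4 new (a, f, y, x)
  "fappdoflu" → prefix "fapp" already present; 5 new (d, o, f, l, u)
  "flvmcovlri" → prefix "flvmcovl" already present; 2 new (r, i)
  "flpas" → prefix "fl" already present; 3 new (p, a, s)
  "seox" → 4 new (s, e, o, x)
  "flnuh" → prefix "fl" already present; 3 new (n, u, h)
  "fasqjb" → prefix "fa" already present; 4 new (s, q, j, b)
  "flvpd" → prefix "flvp" already present; 1 new (d)
  "fapptmsvcq" → prefix "fapp" already present; 6 new (t, m, s, v, c, q)
  "flvpn" → prefix "flvp" already present; 1 new (n)
Total nodes = 7 + 6 + 7 + 4 + 3 + 3 + 3 + 4 + 5 + 2 + 3 + 4 + 3 + 4 + 1 + 6 + 1 = 66

66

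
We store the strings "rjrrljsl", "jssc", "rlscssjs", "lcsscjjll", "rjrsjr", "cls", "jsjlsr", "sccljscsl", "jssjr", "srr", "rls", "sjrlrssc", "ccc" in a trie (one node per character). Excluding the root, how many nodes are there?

60

Insert word by word; a character creates a node only if that edge doesn't already exist:
  "rjrrljsl" → 8 new (r, j, r, r, l, j, s, l)
  "jssc" → 4 new (j, s, s, c)
  "rlscssjs" → prefix "r" already present; 7 new (l, s, c, s, s, j, s)
  "lcsscjjll" → 9 new (l, c, s, s, c, j, j, l, l)
  "rjrsjr" → prefix "rjr" already present; 3 new (s, j, r)
  "cls" → 3 new (c, l, s)
  "jsjlsr" → prefix "js" already present; 4 new (j, l, s, r)
  "sccljscsl" → 9 new (s, c, c, l, j, s, c, s, l)
  "jssjr" → prefix "jss" already present; 2 new (j, r)
  "srr" → prefix "s" already present; 2 new (r, r)
  "rls" → prefix "rls" already present; 0 new (none)
  "sjrlrssc" → prefix "s" already present; 7 new (j, r, l, r, s, s, c)
  "ccc" → prefix "c" already present; 2 new (c, c)
Total nodes = 8 + 4 + 7 + 9 + 3 + 3 + 4 + 9 + 2 + 2 + 0 + 7 + 2 = 60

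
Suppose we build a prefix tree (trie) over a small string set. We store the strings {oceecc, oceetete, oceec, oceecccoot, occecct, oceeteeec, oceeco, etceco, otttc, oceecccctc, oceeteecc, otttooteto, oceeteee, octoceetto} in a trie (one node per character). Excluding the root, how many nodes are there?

52

Count nodes per top-level branch (shared prefixes stored once):
  'e'-branch (etceco): 6 nodes
  'o'-branch (occecct, oceec, oceecc, oceecccctc, oceecccoot, oceeco, oceeteecc, oceeteee, oceeteeec, oceetete, octoceetto, otttc, otttooteto): 46 nodes
Sum: 52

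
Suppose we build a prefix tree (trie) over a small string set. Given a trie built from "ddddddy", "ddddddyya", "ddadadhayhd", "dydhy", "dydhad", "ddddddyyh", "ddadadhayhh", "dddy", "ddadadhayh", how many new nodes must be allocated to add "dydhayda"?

3

"dydha" is already a path in the trie; the remaining "yda" must be added.
Each of the 3 remaining characters creates one node.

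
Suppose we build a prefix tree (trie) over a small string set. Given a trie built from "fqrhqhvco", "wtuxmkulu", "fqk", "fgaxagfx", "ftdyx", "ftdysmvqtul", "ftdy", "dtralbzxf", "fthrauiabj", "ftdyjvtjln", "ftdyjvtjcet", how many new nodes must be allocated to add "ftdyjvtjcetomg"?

3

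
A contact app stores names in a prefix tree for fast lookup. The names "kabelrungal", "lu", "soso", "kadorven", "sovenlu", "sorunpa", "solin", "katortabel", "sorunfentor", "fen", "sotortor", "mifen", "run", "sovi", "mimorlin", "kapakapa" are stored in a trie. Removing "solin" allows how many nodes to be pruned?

3

A node on "solin"'s path can go only if nothing else ends at it or branches off below it.
The suffix "lin" (3 nodes) is used only by "solin"; the node for "so" still has the child "s", so pruning stops there.
Nodes removed: 3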